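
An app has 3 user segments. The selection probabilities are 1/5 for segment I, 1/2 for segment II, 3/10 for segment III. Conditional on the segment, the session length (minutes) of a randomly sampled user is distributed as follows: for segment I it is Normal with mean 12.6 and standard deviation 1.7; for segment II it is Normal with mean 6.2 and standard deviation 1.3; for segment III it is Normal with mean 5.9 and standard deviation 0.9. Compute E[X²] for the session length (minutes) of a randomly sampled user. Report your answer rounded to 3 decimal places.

63.081

For each component E[X²] = Var + (mean)², giving I: 161.65; II: 40.13; III: 35.62.
Overall E[X²] = 0.2·161.65 + 0.5·40.13 + 0.3·35.62 = 63.081.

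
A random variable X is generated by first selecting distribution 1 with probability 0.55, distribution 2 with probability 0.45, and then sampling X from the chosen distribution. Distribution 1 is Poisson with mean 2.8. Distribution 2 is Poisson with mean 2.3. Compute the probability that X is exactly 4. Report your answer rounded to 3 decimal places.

0.138

Conditional on each component, P(X = 4): 1: 0.155739; 2: 0.116902.
By total probability, P(X = 4) = 0.55·0.155739 + 0.45·0.116902 = 0.138262.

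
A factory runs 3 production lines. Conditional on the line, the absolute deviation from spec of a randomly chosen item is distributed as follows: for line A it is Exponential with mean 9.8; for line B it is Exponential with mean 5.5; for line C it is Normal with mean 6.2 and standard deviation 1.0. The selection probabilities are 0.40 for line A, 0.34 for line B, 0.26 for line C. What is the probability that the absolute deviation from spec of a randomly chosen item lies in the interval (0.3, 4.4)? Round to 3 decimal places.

0.311

Conditional on each line, P(0.3 < X < 4.4): A: 0.331572; B: 0.497587; C: 0.0359303.
By total probability, P(0.3 < X < 4.4) = 0.4·0.331572 + 0.34·0.497587 + 0.26·0.0359303 = 0.31115.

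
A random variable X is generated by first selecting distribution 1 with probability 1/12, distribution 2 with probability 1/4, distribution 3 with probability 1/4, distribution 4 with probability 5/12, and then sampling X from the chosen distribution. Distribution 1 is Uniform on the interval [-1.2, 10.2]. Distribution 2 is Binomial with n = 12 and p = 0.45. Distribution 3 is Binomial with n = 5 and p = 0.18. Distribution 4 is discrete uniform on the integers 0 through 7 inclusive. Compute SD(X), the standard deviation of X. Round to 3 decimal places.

2.585

Per component, 1: μ=4.5, E[X²]=31.08; 2: μ=5.4, E[X²]=32.13; 3: μ=0.9, E[X²]=1.548; 4: μ=3.5, E[X²]=17.5.
E[X] = 0.0833333·4.5 + 0.25·5.4 + 0.25·0.9 + 0.416667·3.5 = 3.40833.
E[X²] = 0.0833333·31.08 + 0.25·32.13 + 0.25·1.548 + 0.416667·17.5 = 18.3012.
Var(X) = E[X²] − (E[X])² = 18.3012 − 11.6167 = 6.68443.
SD(X) = √6.68443 = 2.58543.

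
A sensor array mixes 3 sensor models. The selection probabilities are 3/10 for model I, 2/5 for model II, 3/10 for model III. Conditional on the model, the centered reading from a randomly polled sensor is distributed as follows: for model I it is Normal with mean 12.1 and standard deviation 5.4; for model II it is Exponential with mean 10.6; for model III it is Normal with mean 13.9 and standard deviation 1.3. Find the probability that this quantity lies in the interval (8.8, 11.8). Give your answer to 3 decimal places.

0.121

Conditional on each model, P(8.8 < X < 11.8): I: 0.207285; II: 0.107463; III: 0.05307.
By total probability, P(8.8 < X < 11.8) = 0.3·0.207285 + 0.4·0.107463 + 0.3·0.05307 = 0.121092.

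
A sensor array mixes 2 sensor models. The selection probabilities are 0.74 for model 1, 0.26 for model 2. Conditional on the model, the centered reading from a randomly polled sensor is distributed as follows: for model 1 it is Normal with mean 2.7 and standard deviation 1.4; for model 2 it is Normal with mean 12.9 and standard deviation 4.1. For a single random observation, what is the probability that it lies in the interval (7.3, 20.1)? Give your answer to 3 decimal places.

Conditional on each model, P(7.3 < X < 20.1): 1: 0.000508621; 2: 0.874472.
By total probability, P(7.3 < X < 20.1) = 0.74·0.000508621 + 0.26·0.874472 = 0.227739.

0.228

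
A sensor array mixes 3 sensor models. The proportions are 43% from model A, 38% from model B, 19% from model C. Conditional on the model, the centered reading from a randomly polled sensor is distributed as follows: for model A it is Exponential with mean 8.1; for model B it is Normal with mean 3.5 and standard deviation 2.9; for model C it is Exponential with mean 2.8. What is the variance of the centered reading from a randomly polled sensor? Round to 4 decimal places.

Per component, A: μ=8.1, E[X²]=131.22; B: μ=3.5, E[X²]=20.66; C: μ=2.8, E[X²]=15.68.
E[X] = 0.43·8.1 + 0.38·3.5 + 0.19·2.8 = 5.345.
E[X²] = 0.43·131.22 + 0.38·20.66 + 0.19·15.68 = 67.2546.
Var(X) = E[X²] − (E[X])² = 67.2546 − 28.569 = 38.6856.

38.6856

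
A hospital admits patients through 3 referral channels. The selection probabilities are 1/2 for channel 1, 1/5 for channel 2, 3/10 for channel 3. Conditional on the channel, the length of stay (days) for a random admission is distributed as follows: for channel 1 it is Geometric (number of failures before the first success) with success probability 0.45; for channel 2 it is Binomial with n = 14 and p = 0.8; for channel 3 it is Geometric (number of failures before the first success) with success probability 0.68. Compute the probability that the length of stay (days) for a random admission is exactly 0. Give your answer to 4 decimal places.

0.4290

Conditional on each channel, P(X = 0): 1: 0.45; 2: 1.6384e-10; 3: 0.68.
By total probability, P(X = 0) = 0.5·0.45 + 0.2·1.6384e-10 + 0.3·0.68 = 0.429.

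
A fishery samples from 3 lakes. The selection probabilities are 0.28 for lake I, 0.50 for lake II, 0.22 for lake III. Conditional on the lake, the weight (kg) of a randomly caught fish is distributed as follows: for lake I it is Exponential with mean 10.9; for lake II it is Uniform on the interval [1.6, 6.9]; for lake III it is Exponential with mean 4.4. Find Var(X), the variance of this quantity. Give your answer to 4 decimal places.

47.4926

Per component, I: μ=10.9, E[X²]=237.62; II: μ=4.25, E[X²]=20.4033; III: μ=4.4, E[X²]=38.72.
E[X] = 0.28·10.9 + 0.5·4.25 + 0.22·4.4 = 6.145.
E[X²] = 0.28·237.62 + 0.5·20.4033 + 0.22·38.72 = 85.2537.
Var(X) = E[X²] − (E[X])² = 85.2537 − 37.761 = 47.4926.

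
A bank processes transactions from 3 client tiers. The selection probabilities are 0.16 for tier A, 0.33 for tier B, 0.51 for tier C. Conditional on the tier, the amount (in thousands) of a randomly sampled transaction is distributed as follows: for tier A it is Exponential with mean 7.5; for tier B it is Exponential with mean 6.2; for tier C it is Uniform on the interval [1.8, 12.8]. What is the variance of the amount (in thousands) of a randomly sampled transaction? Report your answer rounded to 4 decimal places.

27.1238

Per component, A: μ=7.5, E[X²]=112.5; B: μ=6.2, E[X²]=76.88; C: μ=7.3, E[X²]=63.3733.
E[X] = 0.16·7.5 + 0.33·6.2 + 0.51·7.3 = 6.969.
E[X²] = 0.16·112.5 + 0.33·76.88 + 0.51·63.3733 = 75.6908.
Var(X) = E[X²] − (E[X])² = 75.6908 − 48.567 = 27.1238.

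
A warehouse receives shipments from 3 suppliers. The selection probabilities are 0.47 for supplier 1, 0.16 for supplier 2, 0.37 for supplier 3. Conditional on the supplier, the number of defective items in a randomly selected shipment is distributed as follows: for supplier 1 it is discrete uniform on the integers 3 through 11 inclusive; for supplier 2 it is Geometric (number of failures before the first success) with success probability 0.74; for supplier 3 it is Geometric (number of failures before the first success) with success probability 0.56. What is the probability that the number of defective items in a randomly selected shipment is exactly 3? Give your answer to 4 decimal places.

0.0720

Conditional on each supplier, P(X = 3): 1: 0.111111; 2: 0.0130062; 3: 0.047703.
By total probability, P(X = 3) = 0.47·0.111111 + 0.16·0.0130062 + 0.37·0.047703 = 0.0719533.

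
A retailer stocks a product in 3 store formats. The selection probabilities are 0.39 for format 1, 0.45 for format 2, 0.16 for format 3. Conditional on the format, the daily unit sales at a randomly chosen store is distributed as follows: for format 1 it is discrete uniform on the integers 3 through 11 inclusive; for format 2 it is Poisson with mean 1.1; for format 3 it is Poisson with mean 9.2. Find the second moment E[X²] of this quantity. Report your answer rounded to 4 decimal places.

For each component E[X²] = Var + (mean)², giving 1: 55.6667; 2: 2.31; 3: 93.84.
Overall E[X²] = 0.39·55.6667 + 0.45·2.31 + 0.16·93.84 = 37.7639.

37.7639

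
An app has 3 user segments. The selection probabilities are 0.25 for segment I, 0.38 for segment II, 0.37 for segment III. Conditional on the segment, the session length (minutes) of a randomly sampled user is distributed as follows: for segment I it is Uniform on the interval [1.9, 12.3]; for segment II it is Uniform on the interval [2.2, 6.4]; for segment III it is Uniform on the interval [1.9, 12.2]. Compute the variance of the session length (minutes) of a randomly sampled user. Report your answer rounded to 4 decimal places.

Per component, I: μ=7.1, E[X²]=59.4233; II: μ=4.3, E[X²]=19.96; III: μ=7.05, E[X²]=58.5433.
E[X] = 0.25·7.1 + 0.38·4.3 + 0.37·7.05 = 6.0175.
E[X²] = 0.25·59.4233 + 0.38·19.96 + 0.37·58.5433 = 44.1017.
Var(X) = E[X²] − (E[X])² = 44.1017 − 36.2103 = 7.89136.

7.8914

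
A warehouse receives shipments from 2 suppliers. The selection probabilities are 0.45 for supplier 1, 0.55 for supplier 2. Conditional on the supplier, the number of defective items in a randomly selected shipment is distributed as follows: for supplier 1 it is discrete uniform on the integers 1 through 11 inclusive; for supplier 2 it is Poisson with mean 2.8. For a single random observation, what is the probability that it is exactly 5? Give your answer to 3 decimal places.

Conditional on each supplier, P(X = 5): 1: 0.0909091; 2: 0.0872136.
By total probability, P(X = 5) = 0.45·0.0909091 + 0.55·0.0872136 = 0.0888766.

0.089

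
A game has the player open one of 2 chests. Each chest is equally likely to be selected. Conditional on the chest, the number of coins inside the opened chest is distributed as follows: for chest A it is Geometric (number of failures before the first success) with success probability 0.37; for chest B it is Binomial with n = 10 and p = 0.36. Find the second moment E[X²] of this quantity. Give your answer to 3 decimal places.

11.383

For each component E[X²] = Var + (mean)², giving A: 7.5011; B: 15.264.
Overall E[X²] = 0.5·7.5011 + 0.5·15.264 = 11.3825.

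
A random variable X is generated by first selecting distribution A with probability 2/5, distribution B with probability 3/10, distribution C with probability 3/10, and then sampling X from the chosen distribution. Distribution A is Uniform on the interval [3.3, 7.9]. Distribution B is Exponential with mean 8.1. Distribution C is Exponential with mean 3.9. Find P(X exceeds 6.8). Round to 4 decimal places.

Conditional on each component, P(X > 6.8): A: 0.23913; B: 0.431924; C: 0.174891.
By total probability, P(X > 6.8) = 0.4·0.23913 + 0.3·0.431924 + 0.3·0.174891 = 0.277697.

0.2777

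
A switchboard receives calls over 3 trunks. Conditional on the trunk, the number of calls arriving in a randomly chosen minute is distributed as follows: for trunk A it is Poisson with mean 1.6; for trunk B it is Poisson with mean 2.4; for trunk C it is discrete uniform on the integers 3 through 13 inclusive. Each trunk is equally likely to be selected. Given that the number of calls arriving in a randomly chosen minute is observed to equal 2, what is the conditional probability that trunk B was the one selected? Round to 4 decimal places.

0.5027

Likelihoods P(X=2 | ·): A: 0.258428; B: 0.261268; C: 0.
Posterior ∝ prior × likelihood. Numerator for B: 0.333333·0.261268 = 0.0870892.
Normalizing constant: 0.333333·0.258428 + 0.333333·0.261268 + 0.333333·0 = 0.173232.
P(B | observation) = 0.0870892 / 0.173232 = 0.502733.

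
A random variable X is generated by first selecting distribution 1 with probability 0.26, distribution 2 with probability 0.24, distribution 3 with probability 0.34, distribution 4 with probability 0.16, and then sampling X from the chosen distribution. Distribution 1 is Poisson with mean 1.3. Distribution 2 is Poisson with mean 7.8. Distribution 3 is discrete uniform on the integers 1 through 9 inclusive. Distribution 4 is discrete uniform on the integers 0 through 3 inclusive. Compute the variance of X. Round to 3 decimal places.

11.355

Per component, 1: μ=1.3, E[X²]=2.99; 2: μ=7.8, E[X²]=68.64; 3: μ=5, E[X²]=31.6667; 4: μ=1.5, E[X²]=3.5.
E[X] = 0.26·1.3 + 0.24·7.8 + 0.34·5 + 0.16·1.5 = 4.15.
E[X²] = 0.26·2.99 + 0.24·68.64 + 0.34·31.6667 + 0.16·3.5 = 28.5777.
Var(X) = E[X²] − (E[X])² = 28.5777 − 17.2225 = 11.3552.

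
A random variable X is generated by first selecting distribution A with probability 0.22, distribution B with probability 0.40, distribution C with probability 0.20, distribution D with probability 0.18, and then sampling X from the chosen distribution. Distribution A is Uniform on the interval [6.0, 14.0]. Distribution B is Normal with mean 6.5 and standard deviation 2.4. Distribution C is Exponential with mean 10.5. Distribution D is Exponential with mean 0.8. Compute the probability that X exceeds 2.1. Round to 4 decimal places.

0.7834

Conditional on each component, P(X > 2.1): A: 1; B: 0.966623; C: 0.818731; D: 0.0724398.
By total probability, P(X > 2.1) = 0.22·1 + 0.4·0.966623 + 0.2·0.818731 + 0.18·0.0724398 = 0.783435.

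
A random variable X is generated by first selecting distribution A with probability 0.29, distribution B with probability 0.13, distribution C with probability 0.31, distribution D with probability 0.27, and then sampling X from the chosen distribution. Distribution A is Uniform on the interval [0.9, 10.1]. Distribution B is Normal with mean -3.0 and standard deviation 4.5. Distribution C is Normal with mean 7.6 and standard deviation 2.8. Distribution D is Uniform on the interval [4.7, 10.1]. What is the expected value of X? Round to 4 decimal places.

Component means — A: 5.5; B: -3; C: 7.6; D: 7.4.
E[X] = 0.29·5.5 + 0.13·-3 + 0.31·7.6 + 0.27·7.4 = 5.559.

5.5590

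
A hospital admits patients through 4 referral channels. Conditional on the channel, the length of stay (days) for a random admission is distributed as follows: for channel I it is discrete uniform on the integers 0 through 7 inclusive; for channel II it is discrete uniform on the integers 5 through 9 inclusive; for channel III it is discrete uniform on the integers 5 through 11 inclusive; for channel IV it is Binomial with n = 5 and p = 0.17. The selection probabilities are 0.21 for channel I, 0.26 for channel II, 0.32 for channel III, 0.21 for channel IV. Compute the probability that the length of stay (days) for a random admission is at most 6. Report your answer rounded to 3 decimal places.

0.589

Conditional on each channel, P(X ≤ 6): I: 0.875; II: 0.4; III: 0.285714; IV: 1.
By total probability, P(X ≤ 6) = 0.21·0.875 + 0.26·0.4 + 0.32·0.285714 + 0.21·1 = 0.589179.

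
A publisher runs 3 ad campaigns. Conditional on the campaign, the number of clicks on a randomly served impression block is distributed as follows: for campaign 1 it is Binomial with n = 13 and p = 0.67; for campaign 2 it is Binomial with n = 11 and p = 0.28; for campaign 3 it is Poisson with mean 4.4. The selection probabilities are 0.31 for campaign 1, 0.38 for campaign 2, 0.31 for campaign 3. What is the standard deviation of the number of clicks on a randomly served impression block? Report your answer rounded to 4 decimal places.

Per component, 1: μ=8.71, E[X²]=78.7384; 2: μ=3.08, E[X²]=11.704; 3: μ=4.4, E[X²]=23.76.
E[X] = 0.31·8.71 + 0.38·3.08 + 0.31·4.4 = 5.2345.
E[X²] = 0.31·78.7384 + 0.38·11.704 + 0.31·23.76 = 36.222.
Var(X) = E[X²] − (E[X])² = 36.222 − 27.4 = 8.82203.
SD(X) = √8.82203 = 2.97019.

2.9702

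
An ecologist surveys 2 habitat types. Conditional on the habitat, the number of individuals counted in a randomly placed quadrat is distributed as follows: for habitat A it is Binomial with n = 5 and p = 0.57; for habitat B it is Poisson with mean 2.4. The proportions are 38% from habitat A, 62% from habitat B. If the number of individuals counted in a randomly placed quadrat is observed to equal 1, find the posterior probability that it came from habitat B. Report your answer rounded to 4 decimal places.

0.7848

Likelihoods P(X=1 | ·): A: 0.0974358; B: 0.217723.
Posterior ∝ prior × likelihood. Numerator for B: 0.62·0.217723 = 0.134988.
Normalizing constant: 0.38·0.0974358 + 0.62·0.217723 = 0.172014.
P(B | observation) = 0.134988 / 0.172014 = 0.784752.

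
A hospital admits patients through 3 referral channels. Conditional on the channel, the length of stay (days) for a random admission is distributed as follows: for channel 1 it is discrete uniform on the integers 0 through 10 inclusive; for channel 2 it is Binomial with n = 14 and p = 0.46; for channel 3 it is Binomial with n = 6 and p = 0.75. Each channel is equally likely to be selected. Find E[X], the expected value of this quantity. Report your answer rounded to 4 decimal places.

Component means — 1: 5; 2: 6.44; 3: 4.5.
E[X] = 0.333333·5 + 0.333333·6.44 + 0.333333·4.5 = 5.31333.

5.3133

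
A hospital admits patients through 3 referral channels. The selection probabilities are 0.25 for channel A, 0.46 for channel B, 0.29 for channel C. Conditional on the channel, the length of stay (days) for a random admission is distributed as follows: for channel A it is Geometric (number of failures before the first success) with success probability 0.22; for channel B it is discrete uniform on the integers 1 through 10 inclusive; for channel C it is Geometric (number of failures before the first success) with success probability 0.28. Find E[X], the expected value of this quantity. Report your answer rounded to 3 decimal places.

Component means — A: 3.54545; B: 5.5; C: 2.57143.
E[X] = 0.25·3.54545 + 0.46·5.5 + 0.29·2.57143 = 4.16208.

4.162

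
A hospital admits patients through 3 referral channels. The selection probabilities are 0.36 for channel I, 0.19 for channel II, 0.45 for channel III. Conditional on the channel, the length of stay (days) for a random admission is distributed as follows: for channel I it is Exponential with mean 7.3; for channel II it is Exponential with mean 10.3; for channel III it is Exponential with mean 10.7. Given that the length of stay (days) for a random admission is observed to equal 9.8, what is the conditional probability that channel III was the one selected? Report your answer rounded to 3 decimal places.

0.457

Likelihoods f(9.8 | ·): I: 0.0357809; II: 0.037493; III: 0.0373982.
Posterior ∝ prior × likelihood. Numerator for III: 0.45·0.0373982 = 0.0168292.
Normalizing constant: 0.36·0.0357809 + 0.19·0.037493 + 0.45·0.0373982 = 0.036834.
P(III | observation) = 0.0168292 / 0.036834 = 0.456893.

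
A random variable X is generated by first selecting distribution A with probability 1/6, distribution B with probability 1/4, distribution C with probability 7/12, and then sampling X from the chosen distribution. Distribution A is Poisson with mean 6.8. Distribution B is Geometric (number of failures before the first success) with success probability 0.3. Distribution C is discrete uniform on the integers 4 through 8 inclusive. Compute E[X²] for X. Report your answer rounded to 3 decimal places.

For each component E[X²] = Var + (mean)², giving A: 53.04; B: 13.2222; C: 38.
Overall E[X²] = 0.166667·53.04 + 0.25·13.2222 + 0.583333·38 = 34.3122.

34.312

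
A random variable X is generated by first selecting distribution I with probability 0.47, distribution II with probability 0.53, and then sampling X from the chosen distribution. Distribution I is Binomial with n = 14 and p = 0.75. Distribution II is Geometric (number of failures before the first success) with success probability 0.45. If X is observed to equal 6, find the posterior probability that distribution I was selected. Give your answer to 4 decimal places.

Likelihoods P(X=6 | ·): I: 0.00815536; II: 0.0124563.
Posterior ∝ prior × likelihood. Numerator for I: 0.47·0.00815536 = 0.00383302.
Normalizing constant: 0.47·0.00815536 + 0.53·0.0124563 = 0.0104349.
P(I | observation) = 0.00383302 / 0.0104349 = 0.367328.

0.3673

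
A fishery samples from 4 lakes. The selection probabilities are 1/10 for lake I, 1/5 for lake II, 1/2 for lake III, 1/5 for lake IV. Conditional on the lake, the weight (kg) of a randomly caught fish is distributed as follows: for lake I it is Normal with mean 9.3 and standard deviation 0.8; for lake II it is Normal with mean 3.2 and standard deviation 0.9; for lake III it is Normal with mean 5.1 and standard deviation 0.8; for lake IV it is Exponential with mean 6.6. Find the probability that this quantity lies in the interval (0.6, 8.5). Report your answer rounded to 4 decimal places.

Conditional on each lake, P(0.6 < X < 8.5): I: 0.158655; II: 0.998067; III: 0.999989; IV: 0.637245.
By total probability, P(0.6 < X < 8.5) = 0.1·0.158655 + 0.2·0.998067 + 0.5·0.999989 + 0.2·0.637245 = 0.842923.

0.8429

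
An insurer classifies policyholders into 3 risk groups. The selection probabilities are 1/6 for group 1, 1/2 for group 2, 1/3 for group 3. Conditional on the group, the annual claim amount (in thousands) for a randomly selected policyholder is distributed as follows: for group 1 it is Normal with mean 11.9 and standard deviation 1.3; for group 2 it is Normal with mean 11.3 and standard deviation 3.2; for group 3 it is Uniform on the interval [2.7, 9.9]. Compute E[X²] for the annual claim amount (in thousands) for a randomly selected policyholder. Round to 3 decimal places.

For each component E[X²] = Var + (mean)², giving 1: 143.3; 2: 137.93; 3: 44.01.
Overall E[X²] = 0.166667·143.3 + 0.5·137.93 + 0.333333·44.01 = 107.518.

107.518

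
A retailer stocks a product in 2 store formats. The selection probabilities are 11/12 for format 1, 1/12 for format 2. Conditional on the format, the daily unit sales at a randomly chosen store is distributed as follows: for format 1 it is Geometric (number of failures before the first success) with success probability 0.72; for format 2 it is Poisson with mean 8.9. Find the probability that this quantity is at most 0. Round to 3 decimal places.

0.660

Conditional on each format, P(X ≤ 0): 1: 0.72; 2: 0.000136389.
By total probability, P(X ≤ 0) = 0.916667·0.72 + 0.0833333·0.000136389 = 0.660011.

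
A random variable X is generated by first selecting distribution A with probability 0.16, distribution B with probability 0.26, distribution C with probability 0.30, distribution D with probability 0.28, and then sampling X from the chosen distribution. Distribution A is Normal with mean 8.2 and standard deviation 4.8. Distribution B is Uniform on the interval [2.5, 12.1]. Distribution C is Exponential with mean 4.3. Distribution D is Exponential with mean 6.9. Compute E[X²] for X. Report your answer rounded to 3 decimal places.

For each component E[X²] = Var + (mean)², giving A: 90.28; B: 60.97; C: 36.98; D: 95.22.
Overall E[X²] = 0.16·90.28 + 0.26·60.97 + 0.3·36.98 + 0.28·95.22 = 68.0526.

68.053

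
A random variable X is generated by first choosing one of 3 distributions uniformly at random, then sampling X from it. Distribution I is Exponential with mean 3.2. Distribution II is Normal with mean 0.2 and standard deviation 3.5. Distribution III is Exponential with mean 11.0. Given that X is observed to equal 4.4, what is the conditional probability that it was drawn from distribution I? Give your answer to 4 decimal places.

Likelihoods f(4.4 | ·): I: 0.0790124; II: 0.0554817; III: 0.0609382.
Posterior ∝ prior × likelihood. Numerator for I: 0.333333·0.0790124 = 0.0263375.
Normalizing constant: 0.333333·0.0790124 + 0.333333·0.0554817 + 0.333333·0.0609382 = 0.0651441.
P(I | observation) = 0.0263375 / 0.0651441 = 0.404295.

0.4043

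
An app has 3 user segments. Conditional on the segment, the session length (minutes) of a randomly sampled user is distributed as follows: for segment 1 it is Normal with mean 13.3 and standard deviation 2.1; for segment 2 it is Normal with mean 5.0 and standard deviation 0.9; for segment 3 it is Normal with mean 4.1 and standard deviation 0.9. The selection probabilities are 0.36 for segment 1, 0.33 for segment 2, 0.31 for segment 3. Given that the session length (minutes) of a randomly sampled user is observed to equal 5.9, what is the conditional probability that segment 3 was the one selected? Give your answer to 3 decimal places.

0.173

Likelihoods f(5.9 | ·): 1: 0.000382228; 2: 0.268856; 3: 0.05999.
Posterior ∝ prior × likelihood. Numerator for 3: 0.31·0.05999 = 0.0185969.
Normalizing constant: 0.36·0.000382228 + 0.33·0.268856 + 0.31·0.05999 = 0.107457.
P(3 | observation) = 0.0185969 / 0.107457 = 0.173063.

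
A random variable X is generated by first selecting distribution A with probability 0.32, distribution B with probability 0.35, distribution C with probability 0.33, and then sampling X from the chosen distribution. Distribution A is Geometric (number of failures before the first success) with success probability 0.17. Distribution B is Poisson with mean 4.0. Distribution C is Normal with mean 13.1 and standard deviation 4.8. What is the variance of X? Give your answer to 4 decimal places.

34.9764

Per component, A: μ=4.88235, E[X²]=52.5571; B: μ=4, E[X²]=20; C: μ=13.1, E[X²]=194.65.
E[X] = 0.32·4.88235 + 0.35·4 + 0.33·13.1 = 7.28535.
E[X²] = 0.32·52.5571 + 0.35·20 + 0.33·194.65 = 88.0528.
Var(X) = E[X²] − (E[X])² = 88.0528 − 53.0764 = 34.9764.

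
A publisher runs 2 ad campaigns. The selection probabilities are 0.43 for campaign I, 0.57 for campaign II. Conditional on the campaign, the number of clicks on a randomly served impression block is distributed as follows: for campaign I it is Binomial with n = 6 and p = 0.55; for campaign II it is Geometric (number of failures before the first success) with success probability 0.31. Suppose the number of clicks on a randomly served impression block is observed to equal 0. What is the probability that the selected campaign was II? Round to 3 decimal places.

Likelihoods P(X=0 | ·): I: 0.00830377; II: 0.31.
Posterior ∝ prior × likelihood. Numerator for II: 0.57·0.31 = 0.1767.
Normalizing constant: 0.43·0.00830377 + 0.57·0.31 = 0.180271.
P(II | observation) = 0.1767 / 0.180271 = 0.980193.

0.980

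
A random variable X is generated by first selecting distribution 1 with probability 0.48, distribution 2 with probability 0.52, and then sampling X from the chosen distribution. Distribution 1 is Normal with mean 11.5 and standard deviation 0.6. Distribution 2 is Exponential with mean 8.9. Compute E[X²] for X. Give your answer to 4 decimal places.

For each component E[X²] = Var + (mean)², giving 1: 132.61; 2: 158.42.
Overall E[X²] = 0.48·132.61 + 0.52·158.42 = 146.031.

146.0312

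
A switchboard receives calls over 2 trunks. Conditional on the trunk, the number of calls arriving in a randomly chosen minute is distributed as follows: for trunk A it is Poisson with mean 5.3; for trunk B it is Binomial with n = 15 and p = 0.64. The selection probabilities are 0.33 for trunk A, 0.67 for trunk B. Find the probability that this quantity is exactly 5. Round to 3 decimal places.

0.065

Conditional on each trunk, P(X = 5): A: 0.173955; B: 0.0117891.
By total probability, P(X = 5) = 0.33·0.173955 + 0.67·0.0117891 = 0.0653039.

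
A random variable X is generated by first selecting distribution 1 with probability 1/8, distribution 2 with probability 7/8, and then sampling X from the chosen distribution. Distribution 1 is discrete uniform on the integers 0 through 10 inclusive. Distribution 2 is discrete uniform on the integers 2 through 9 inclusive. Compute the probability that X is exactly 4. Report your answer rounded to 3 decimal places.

Conditional on each component, P(X = 4): 1: 0.0909091; 2: 0.125.
By total probability, P(X = 4) = 0.125·0.0909091 + 0.875·0.125 = 0.120739.

0.121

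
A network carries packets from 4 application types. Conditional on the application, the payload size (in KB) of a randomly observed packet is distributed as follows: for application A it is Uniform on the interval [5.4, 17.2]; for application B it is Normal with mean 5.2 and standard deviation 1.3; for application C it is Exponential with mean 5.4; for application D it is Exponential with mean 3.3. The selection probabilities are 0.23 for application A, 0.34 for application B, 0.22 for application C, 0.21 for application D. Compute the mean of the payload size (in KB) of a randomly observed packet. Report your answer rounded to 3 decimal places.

Component means — A: 11.3; B: 5.2; C: 5.4; D: 3.3.
E[X] = 0.23·11.3 + 0.34·5.2 + 0.22·5.4 + 0.21·3.3 = 6.248.

6.248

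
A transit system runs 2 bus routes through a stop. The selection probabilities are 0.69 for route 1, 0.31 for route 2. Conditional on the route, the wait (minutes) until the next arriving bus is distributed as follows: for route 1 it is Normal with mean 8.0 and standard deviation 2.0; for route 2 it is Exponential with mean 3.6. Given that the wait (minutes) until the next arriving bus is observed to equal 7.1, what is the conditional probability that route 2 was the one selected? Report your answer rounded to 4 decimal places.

0.0879

Likelihoods f(7.1 | ·): 1: 0.180263; 2: 0.038652.
Posterior ∝ prior × likelihood. Numerator for 2: 0.31·0.038652 = 0.0119821.
Normalizing constant: 0.69·0.180263 + 0.31·0.038652 = 0.136364.
P(2 | observation) = 0.0119821 / 0.136364 = 0.0878688.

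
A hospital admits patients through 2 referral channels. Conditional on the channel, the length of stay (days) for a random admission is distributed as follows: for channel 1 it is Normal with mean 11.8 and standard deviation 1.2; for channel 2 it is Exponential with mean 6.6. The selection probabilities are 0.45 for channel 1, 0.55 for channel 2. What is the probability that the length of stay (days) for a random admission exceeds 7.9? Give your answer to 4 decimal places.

0.6159

Conditional on each channel, P(X > 7.9): 1: 0.999423; 2: 0.302108.
By total probability, P(X > 7.9) = 0.45·0.999423 + 0.55·0.302108 = 0.6159.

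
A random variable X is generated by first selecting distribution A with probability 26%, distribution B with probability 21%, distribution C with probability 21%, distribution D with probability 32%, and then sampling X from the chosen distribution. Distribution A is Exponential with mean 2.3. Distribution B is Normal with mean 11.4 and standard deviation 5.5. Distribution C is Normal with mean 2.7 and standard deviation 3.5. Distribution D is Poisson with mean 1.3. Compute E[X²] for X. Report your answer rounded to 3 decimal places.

41.455

For each component E[X²] = Var + (mean)², giving A: 10.58; B: 160.21; C: 19.54; D: 2.99.
Overall E[X²] = 0.26·10.58 + 0.21·160.21 + 0.21·19.54 + 0.32·2.99 = 41.4551.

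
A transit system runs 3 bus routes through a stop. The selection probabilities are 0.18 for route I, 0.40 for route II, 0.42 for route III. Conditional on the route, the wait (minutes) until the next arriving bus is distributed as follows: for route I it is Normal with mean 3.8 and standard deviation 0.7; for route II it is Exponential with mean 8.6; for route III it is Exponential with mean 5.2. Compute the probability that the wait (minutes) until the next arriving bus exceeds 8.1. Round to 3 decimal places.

Conditional on each route, P(X > 8.1): I: 4.05251e-10; II: 0.389902; III: 0.210622.
By total probability, P(X > 8.1) = 0.18·4.05251e-10 + 0.4·0.389902 + 0.42·0.210622 = 0.244422.

0.244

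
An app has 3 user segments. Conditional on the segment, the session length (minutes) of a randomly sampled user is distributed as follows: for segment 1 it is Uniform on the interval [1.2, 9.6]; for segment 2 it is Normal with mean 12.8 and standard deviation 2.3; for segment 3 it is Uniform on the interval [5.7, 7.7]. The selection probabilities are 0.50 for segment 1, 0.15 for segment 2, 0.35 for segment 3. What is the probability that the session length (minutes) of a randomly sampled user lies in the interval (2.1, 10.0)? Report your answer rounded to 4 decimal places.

0.8132

Conditional on each segment, P(2.1 < X < 10.0): 1: 0.892857; 2: 0.111726; 3: 1.
By total probability, P(2.1 < X < 10.0) = 0.5·0.892857 + 0.15·0.111726 + 0.35·1 = 0.813187.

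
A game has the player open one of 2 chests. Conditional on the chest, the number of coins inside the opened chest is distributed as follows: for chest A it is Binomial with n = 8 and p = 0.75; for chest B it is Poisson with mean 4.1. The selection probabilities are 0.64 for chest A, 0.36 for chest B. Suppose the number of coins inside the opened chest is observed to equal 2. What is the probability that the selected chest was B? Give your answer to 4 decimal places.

0.9532

Likelihoods P(X=2 | ·): A: 0.00384521; B: 0.139293.
Posterior ∝ prior × likelihood. Numerator for B: 0.36·0.139293 = 0.0501456.
Normalizing constant: 0.64·0.00384521 + 0.36·0.139293 = 0.0526065.
P(B | observation) = 0.0501456 / 0.0526065 = 0.95322.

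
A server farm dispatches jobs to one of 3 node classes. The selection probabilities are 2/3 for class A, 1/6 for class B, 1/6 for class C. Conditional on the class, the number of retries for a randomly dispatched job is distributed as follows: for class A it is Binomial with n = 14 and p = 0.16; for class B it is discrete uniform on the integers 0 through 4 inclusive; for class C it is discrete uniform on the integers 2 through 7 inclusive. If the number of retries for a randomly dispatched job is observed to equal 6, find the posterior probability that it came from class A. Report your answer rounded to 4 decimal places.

Likelihoods P(X=6 | ·): A: 0.0124885; B: 0; C: 0.166667.
Posterior ∝ prior × likelihood. Numerator for A: 0.666667·0.0124885 = 0.00832565.
Normalizing constant: 0.666667·0.0124885 + 0.166667·0 + 0.166667·0.166667 = 0.0361034.
P(A | observation) = 0.00832565 / 0.0361034 = 0.230606.

0.2306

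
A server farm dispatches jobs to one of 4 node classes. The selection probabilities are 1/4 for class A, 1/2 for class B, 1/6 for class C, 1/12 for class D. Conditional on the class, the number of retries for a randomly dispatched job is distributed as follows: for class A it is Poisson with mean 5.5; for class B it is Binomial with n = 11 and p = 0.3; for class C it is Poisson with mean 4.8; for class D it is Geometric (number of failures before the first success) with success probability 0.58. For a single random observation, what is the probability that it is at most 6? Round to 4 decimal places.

0.8756

Conditional on each class, P(X ≤ 6): A: 0.686036; B: 0.978381; C: 0.790805; D: 0.997695.
By total probability, P(X ≤ 6) = 0.25·0.686036 + 0.5·0.978381 + 0.166667·0.790805 + 0.0833333·0.997695 = 0.875641.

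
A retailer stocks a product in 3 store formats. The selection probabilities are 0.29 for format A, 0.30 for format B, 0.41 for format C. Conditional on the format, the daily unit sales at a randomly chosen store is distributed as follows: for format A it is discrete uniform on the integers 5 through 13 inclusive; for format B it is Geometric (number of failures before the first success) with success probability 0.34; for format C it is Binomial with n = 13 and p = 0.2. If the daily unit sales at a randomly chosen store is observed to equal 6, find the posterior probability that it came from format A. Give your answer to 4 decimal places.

Likelihoods P(X=6 | ·): A: 0.111111; B: 0.0281023; C: 0.0230318.
Posterior ∝ prior × likelihood. Numerator for A: 0.29·0.111111 = 0.0322222.
Normalizing constant: 0.29·0.111111 + 0.3·0.0281023 + 0.41·0.0230318 = 0.0500959.
P(A | observation) = 0.0322222 / 0.0500959 = 0.64321.

0.6432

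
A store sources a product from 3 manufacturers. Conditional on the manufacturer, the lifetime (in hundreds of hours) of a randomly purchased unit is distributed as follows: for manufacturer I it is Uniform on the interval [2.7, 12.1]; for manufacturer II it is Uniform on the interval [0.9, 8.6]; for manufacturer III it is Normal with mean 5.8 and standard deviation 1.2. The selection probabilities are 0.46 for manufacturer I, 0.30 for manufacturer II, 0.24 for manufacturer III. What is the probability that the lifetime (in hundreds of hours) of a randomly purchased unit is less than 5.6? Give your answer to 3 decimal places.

Conditional on each manufacturer, P(X < 5.6): I: 0.308511; II: 0.61039; III: 0.433816.
By total probability, P(X < 5.6) = 0.46·0.308511 + 0.3·0.61039 + 0.24·0.433816 = 0.429148.

0.429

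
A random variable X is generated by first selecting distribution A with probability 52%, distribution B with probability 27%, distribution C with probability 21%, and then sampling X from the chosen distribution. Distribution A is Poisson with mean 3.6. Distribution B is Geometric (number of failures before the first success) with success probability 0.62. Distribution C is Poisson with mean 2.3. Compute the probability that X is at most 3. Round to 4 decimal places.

Conditional on each component, P(X ≤ 3): A: 0.515216; B: 0.979149; C: 0.799347.
By total probability, P(X ≤ 3) = 0.52·0.515216 + 0.27·0.979149 + 0.21·0.799347 = 0.700145.

0.7001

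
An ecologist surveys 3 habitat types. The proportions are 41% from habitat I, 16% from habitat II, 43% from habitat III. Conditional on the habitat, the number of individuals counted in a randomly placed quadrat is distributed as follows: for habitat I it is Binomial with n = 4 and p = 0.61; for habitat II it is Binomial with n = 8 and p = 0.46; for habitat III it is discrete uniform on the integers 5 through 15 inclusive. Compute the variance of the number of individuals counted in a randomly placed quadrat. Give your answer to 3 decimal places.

17.933

Per component, I: μ=2.44, E[X²]=6.9052; II: μ=3.68, E[X²]=15.5296; III: μ=10, E[X²]=110.
E[X] = 0.41·2.44 + 0.16·3.68 + 0.43·10 = 5.8892.
E[X²] = 0.41·6.9052 + 0.16·15.5296 + 0.43·110 = 52.6159.
Var(X) = E[X²] − (E[X])² = 52.6159 − 34.6827 = 17.9332.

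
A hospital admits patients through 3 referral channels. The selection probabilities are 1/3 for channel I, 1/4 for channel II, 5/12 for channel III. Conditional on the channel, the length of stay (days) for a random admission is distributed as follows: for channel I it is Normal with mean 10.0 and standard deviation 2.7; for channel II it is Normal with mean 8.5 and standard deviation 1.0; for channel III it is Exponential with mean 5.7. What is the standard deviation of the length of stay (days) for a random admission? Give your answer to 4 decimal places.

Per component, I: μ=10, E[X²]=107.29; II: μ=8.5, E[X²]=73.25; III: μ=5.7, E[X²]=64.98.
E[X] = 0.333333·10 + 0.25·8.5 + 0.416667·5.7 = 7.83333.
E[X²] = 0.333333·107.29 + 0.25·73.25 + 0.416667·64.98 = 81.1508.
Var(X) = E[X²] − (E[X])² = 81.1508 − 61.3611 = 19.7897.
SD(X) = √19.7897 = 4.44856.

4.4486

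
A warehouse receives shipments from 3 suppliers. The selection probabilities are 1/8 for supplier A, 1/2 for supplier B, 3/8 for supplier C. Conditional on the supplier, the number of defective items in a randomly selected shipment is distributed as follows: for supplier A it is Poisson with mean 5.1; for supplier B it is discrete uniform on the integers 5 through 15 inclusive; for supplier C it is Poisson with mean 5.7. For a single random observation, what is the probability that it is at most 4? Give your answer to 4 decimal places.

0.1756

Conditional on each supplier, P(X ≤ 4): A: 0.423125; B: 0; C: 0.327215.
By total probability, P(X ≤ 4) = 0.125·0.423125 + 0.5·0 + 0.375·0.327215 = 0.175596.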